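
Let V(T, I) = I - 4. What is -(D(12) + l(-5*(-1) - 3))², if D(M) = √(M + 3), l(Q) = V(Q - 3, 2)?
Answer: -19 + 4*√15 ≈ -3.5081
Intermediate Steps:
V(T, I) = -4 + I
l(Q) = -2 (l(Q) = -4 + 2 = -2)
D(M) = √(3 + M)
-(D(12) + l(-5*(-1) - 3))² = -(√(3 + 12) - 2)² = -(√15 - 2)² = -(-2 + √15)²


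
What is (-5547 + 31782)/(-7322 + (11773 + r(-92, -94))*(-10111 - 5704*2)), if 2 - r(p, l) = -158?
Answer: -26235/256793549 ≈ -0.00010216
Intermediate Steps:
r(p, l) = 160 (r(p, l) = 2 - 1*(-158) = 2 + 158 = 160)
(-5547 + 31782)/(-7322 + (11773 + r(-92, -94))*(-10111 - 5704*2)) = (-5547 + 31782)/(-7322 + (11773 + 160)*(-10111 - 5704*2)) = 26235/(-7322 + 11933*(-10111 - 11408)) = 26235/(-7322 + 11933*(-21519)) = 26235/(-7322 - 256786227) = 26235/(-256793549) = 26235*(-1/256793549) = -26235/256793549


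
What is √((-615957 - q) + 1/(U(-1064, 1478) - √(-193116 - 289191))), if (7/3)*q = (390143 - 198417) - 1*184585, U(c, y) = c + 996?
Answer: √7*√((294652303 + 30331854*I*√9843)/(-68 - 7*I*√9843))/7 ≈ 9.0639e-7 + 786.78*I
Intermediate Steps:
U(c, y) = 996 + c
q = 21423/7 (q = 3*((390143 - 198417) - 1*184585)/7 = 3*(191726 - 184585)/7 = (3/7)*7141 = 21423/7 ≈ 3060.4)
√((-615957 - q) + 1/(U(-1064, 1478) - √(-193116 - 289191))) = √((-615957 - 1*21423/7) + 1/((996 - 1064) - √(-193116 - 289191))) = √((-615957 - 21423/7) + 1/(-68 - √(-482307))) = √(-4333122/7 + 1/(-68 - 7*I*√9843))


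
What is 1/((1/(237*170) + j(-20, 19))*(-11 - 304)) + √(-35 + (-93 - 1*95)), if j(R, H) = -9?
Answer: 2686/7614789 + I*√223 ≈ 0.00035273 + 14.933*I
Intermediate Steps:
1/((1/(237*170) + j(-20, 19))*(-11 - 304)) + √(-35 + (-93 - 1*95)) = 1/((1/(237*170) - 9)*(-11 - 304)) + √(-35 + (-93 - 1*95)) = 1/(((1/237)*(1/170) - 9)*(-315)) + √(-35 + (-93 - 95)) = -1/315/(1/40290 - 9) + √(-35 - 188) = -1/315/(-362609/40290) + √(-223) = -40290/362609*(-1/315) + I*√223 = 2686/7614789 + I*√223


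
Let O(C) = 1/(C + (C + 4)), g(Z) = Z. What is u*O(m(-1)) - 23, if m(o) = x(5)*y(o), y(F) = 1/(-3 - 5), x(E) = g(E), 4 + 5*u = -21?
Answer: -273/11 ≈ -24.818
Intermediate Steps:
u = -5 (u = -4/5 + (1/5)*(-21) = -4/5 - 21/5 = -5)
x(E) = E
y(F) = -1/8 (y(F) = 1/(-8) = -1/8)
m(o) = -5/8 (m(o) = 5*(-1/8) = -5/8)
O(C) = 1/(4 + 2*C) (O(C) = 1/(C + (4 + C)) = 1/(4 + 2*C))
u*O(m(-1)) - 23 = -5/(2*(2 - 5/8)) - 23 = -5/(2*11/8) - 23 = -5*8/(2*11) - 23 = -5*4/11 - 23 = -20/11 - 23 = -273/11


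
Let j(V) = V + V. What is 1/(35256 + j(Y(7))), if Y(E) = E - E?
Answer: 1/35256 ≈ 2.8364e-5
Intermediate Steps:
Y(E) = 0
j(V) = 2*V
1/(35256 + j(Y(7))) = 1/(35256 + 2*0) = 1/(35256 + 0) = 1/35256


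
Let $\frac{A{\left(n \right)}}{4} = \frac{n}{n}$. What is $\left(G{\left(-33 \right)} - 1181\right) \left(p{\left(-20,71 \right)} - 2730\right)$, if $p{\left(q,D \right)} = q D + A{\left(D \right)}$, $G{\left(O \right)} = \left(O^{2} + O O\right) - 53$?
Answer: $-3913824$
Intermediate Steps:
$A{\left(n \right)} = 4$ ($A{\left(n \right)} = 4 \frac{n}{n} = 4 \cdot 1 = 4$)
$G{\left(O \right)} = -53 + 2 O^{2}$ ($G{\left(O \right)} = \left(O^{2} + O^{2}\right) - 53 = 2 O^{2} - 53 = -53 + 2 O^{2}$)
$p{\left(q,D \right)} = 4 + D q$ ($p{\left(q,D \right)} = q D + 4 = D q + 4 = 4 + D q$)
$\left(G{\left(-33 \right)} - 1181\right) \left(p{\left(-20,71 \right)} - 2730\right) = \left(\left(-53 + 2 \left(-33\right)^{2}\right) - 1181\right) \left(\left(4 + 71 \left(-20\right)\right) - 2730\right) = \left(\left(-53 + 2 \cdot 1089\right) - 1181\right) \left(\left(4 - 1420\right) - 2730\right) = \left(\left(-53 + 2178\right) - 1181\right) \left(-1416 - 2730\right) = \left(2125 - 1181\right) \left(-4146\right) = 944 \left(-4146\right) = -3913824$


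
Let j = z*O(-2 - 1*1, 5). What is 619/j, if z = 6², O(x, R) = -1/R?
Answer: -3095/36 ≈ -85.972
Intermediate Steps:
z = 36
j = -36/5 (j = 36*(-1/5) = 36*(-1*⅕) = 36*(-⅕) = -36/5 ≈ -7.2000)
619/j = 619/(-36/5) = 619*(-5/36) = -3095/36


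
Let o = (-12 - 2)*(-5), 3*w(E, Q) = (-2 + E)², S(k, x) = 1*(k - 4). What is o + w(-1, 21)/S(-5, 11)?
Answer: 209/3 ≈ 69.667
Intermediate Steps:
S(k, x) = -4 + k (S(k, x) = 1*(-4 + k) = -4 + k)
w(E, Q) = (-2 + E)²/3
o = 70 (o = -14*(-5) = 70)
o + w(-1, 21)/S(-5, 11) = 70 + ((-2 - 1)²/3)/(-4 - 5) = 70 + ((⅓)*(-3)²)/(-9) = 70 + ((⅓)*9)*(-⅑) = 70 + 3*(-⅑) = 70 - ⅓ = 209/3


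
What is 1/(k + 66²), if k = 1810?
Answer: 1/6166 ≈ 0.00016218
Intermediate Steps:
1/(k + 66²) = 1/(1810 + 66²) = 1/(1810 + 4356) = 1/6166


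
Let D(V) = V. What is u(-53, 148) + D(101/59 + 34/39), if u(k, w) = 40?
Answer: 97985/2301 ≈ 42.584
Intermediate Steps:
u(-53, 148) + D(101/59 + 34/39) = 40 + (101/59 + 34/39) = 40 + 5945/2301 = 97985/2301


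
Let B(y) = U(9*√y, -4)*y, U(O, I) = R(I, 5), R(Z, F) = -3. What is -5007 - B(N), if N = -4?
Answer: -5019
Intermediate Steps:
U(O, I) = -3
B(y) = -3*y
-5007 - B(N) = -5007 - (-3)*(-4) = -5007 - 1*12 = -5007 - 12 = -5019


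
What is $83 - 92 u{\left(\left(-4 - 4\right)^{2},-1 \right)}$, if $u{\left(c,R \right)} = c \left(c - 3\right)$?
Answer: $-359085$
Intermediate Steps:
$u{\left(c,R \right)} = c \left(-3 + c\right)$
$83 - 92 u{\left(\left(-4 - 4\right)^{2},-1 \right)} = 83 - 92 \left(-4 - 4\right)^{2} \left(-3 + \left(-4 - 4\right)^{2}\right) = 83 - 92 \left(-8\right)^{2} \left(-3 + \left(-8\right)^{2}\right) = 83 - 92 \cdot 64 \left(-3 + 64\right) = 83 - 92 \cdot 64 \cdot 61 = 83 - 359168 = -359085$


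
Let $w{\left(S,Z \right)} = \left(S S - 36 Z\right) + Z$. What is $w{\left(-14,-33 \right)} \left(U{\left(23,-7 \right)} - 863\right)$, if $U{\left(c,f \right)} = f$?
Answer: $-1175370$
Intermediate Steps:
$w{\left(S,Z \right)} = S^{2} - 35 Z$ ($w{\left(S,Z \right)} = \left(S^{2} - 36 Z\right) + Z = S^{2} - 35 Z$)
$w{\left(-14,-33 \right)} \left(U{\left(23,-7 \right)} - 863\right) = \left(\left(-14\right)^{2} - -1155\right) \left(-7 - 863\right) = \left(196 + 1155\right) \left(-870\right) = 1351 \left(-870\right) = -1175370$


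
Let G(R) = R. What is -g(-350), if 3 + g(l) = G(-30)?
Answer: 33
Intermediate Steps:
g(l) = -33 (g(l) = -3 - 30 = -33)
-g(-350) = -1*(-33) = 33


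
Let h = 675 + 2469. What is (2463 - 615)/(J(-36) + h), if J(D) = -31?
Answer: 168/283 ≈ 0.59364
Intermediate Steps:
h = 3144
(2463 - 615)/(J(-36) + h) = (2463 - 615)/(-31 + 3144) = 1848/3113 = 1848*(1/3113) = 168/283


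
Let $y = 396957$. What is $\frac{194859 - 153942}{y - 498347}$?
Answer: $- \frac{40917}{101390} \approx -0.40356$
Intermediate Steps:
$\frac{194859 - 153942}{y - 498347} = \frac{194859 - 153942}{396957 - 498347} = \frac{40917}{-101390} = 40917 \left(- \frac{1}{101390}\right) = - \frac{40917}{101390}$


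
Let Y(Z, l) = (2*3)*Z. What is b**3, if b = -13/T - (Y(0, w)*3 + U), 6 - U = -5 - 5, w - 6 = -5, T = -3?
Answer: -42875/27 ≈ -1588.0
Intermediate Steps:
w = 1 (w = 6 - 5 = 1)
Y(Z, l) = 6*Z
U = 16 (U = 6 - (-5 - 5) = 6 - 1*(-10) = 6 + 10 = 16)
b = -35/3 (b = -13/(-3) - ((6*0)*3 + 16) = -13*(-1/3) - (0*3 + 16) = 13/3 - (0 + 16) = 13/3 - 1*16 = 13/3 - 16 = -35/3 ≈ -11.667)
b**3 = (-35/3)**3 = -42875/27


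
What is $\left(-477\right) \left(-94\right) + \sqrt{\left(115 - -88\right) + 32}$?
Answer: $44838 + \sqrt{235} \approx 44853.0$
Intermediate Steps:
$\left(-477\right) \left(-94\right) + \sqrt{\left(115 - -88\right) + 32} = 44838 + \sqrt{\left(115 + 88\right) + 32} = 44838 + \sqrt{203 + 32} = 44838 + \sqrt{235}$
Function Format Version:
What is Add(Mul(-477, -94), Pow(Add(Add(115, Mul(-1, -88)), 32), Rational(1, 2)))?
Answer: Add(44838, Pow(235, Rational(1, 2))) ≈ 44853.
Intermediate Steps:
Add(Mul(-477, -94), Pow(Add(Add(115, Mul(-1, -88)), 32), Rational(1, 2))) = Add(44838, Pow(Add(Add(115, 88), 32), Rational(1, 2))) = Add(44838, Pow(Add(203, 32), Rational(1, 2))) = Add(44838, Pow(235, Rational(1, 2)))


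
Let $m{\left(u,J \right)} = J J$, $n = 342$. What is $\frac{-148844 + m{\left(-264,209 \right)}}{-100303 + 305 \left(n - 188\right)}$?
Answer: $\frac{105163}{53333} \approx 1.9718$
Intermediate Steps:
$m{\left(u,J \right)} = J^{2}$
$\frac{-148844 + m{\left(-264,209 \right)}}{-100303 + 305 \left(n - 188\right)} = \frac{-148844 + 209^{2}}{-100303 + 305 \left(342 - 188\right)} = \frac{-148844 + 43681}{-100303 + 305 \cdot 154} = - \frac{105163}{-100303 + 46970} = - \frac{105163}{-53333} = \left(-105163\right) \left(- \frac{1}{53333}\right) = \frac{105163}{53333}$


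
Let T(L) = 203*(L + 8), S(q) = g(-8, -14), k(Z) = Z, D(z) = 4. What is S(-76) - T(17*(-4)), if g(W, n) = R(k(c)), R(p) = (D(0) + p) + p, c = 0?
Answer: 12184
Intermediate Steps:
R(p) = 4 + 2*p (R(p) = (4 + p) + p = 4 + 2*p)
g(W, n) = 4 (g(W, n) = 4 + 2*0 = 4 + 0 = 4)
S(q) = 4
T(L) = 1624 + 203*L (T(L) = 203*(8 + L) = 1624 + 203*L)
S(-76) - T(17*(-4)) = 4 - (1624 + 203*(17*(-4))) = 4 - (1624 + 203*(-68)) = 4 - (1624 - 13804) = 4 - 1*(-12180) = 4 + 12180 = 12184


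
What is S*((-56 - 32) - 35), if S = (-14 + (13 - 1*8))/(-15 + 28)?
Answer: 1107/13 ≈ 85.154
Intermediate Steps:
S = -9/13 (S = (-14 + (13 - 8))/13 = (-14 + 5)*(1/13) = -9*1/13 = -9/13 ≈ -0.69231)
S*((-56 - 32) - 35) = -9*((-56 - 32) - 35)/13 = -9*(-88 - 35)/13 = -9/13*(-123) = 1107/13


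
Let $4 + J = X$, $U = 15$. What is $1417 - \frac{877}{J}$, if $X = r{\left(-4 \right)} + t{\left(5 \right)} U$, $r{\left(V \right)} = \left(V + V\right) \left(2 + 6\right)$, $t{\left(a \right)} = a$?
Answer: $\frac{9042}{7} \approx 1291.7$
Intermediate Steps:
$r{\left(V \right)} = 16 V$ ($r{\left(V \right)} = 2 V 8 = 16 V$)
$X = 11$ ($X = 16 \left(-4\right) + 5 \cdot 15 = -64 + 75 = 11$)
$J = 7$ ($J = -4 + 11 = 7$)
$1417 - \frac{877}{J} = 1417 - \frac{877}{7} = \frac{9042}{7}$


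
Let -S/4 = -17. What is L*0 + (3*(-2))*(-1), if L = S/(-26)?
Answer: 6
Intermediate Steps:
S = 68 (S = -4*(-17) = 68)
L = -34/13 (L = 68/(-26) = 68*(-1/26) = -34/13 ≈ -2.6154)
L*0 + (3*(-2))*(-1) = -34/13*0 + (3*(-2))*(-1) = 0 - 6*(-1) = 0 + 6 = 6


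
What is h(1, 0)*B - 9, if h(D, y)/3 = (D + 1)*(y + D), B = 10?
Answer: 51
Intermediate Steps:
h(D, y) = 3*(1 + D)*(D + y) (h(D, y) = 3*((D + 1)*(y + D)) = 3*((1 + D)*(D + y)) = 3*(1 + D)*(D + y))
h(1, 0)*B - 9 = (3*1 + 3*0 + 3*1**2 + 3*1*0)*10 - 9 = (3 + 0 + 3*1 + 0)*10 - 9 = (3 + 0 + 3 + 0)*10 - 9 = 6*10 - 9 = 60 - 9 = 51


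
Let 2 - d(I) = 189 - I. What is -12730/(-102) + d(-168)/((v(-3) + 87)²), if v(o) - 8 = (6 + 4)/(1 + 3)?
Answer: 16130447/129285 ≈ 124.77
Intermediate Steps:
d(I) = -187 + I (d(I) = 2 - (189 - I) = 2 + (-189 + I) = -187 + I)
v(o) = 21/2 (v(o) = 8 + (6 + 4)/(1 + 3) = 8 + 10/4 = 8 + 10*(¼) = 8 + 5/2 = 21/2)
-12730/(-102) + d(-168)/((v(-3) + 87)²) = -12730/(-102) + (-187 - 168)/((21/2 + 87)²) = -12730*(-1/102) - 355/((195/2)²) = 6365/51 - 355/38025/4 = 6365/51 - 355*4/38025 = 6365/51 - 284/7605 = 16130447/129285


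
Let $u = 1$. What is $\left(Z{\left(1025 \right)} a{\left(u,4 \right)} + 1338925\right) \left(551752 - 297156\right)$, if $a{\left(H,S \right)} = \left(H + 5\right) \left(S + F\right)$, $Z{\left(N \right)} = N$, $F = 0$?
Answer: $347148010900$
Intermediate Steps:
$a{\left(H,S \right)} = S \left(5 + H\right)$ ($a{\left(H,S \right)} = \left(H + 5\right) \left(S + 0\right) = \left(5 + H\right) S = S \left(5 + H\right)$)
$\left(Z{\left(1025 \right)} a{\left(u,4 \right)} + 1338925\right) \left(551752 - 297156\right) = \left(1025 \cdot 4 \left(5 + 1\right) + 1338925\right) \left(551752 - 297156\right) = \left(1025 \cdot 4 \cdot 6 + 1338925\right) 254596 = \left(1025 \cdot 24 + 1338925\right) 254596 = \left(24600 + 1338925\right) 254596 = 1363525 \cdot 254596 = 347148010900$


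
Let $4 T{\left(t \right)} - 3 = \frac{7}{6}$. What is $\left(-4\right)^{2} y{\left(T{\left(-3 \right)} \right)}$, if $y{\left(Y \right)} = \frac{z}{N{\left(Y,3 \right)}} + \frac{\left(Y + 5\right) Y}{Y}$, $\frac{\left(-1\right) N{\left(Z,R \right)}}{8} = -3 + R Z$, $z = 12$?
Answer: $- \frac{286}{3} \approx -95.333$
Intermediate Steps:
$N{\left(Z,R \right)} = 24 - 8 R Z$ ($N{\left(Z,R \right)} = - 8 \left(-3 + R Z\right) = 24 - 8 R Z$)
$T{\left(t \right)} = \frac{25}{24}$ ($T{\left(t \right)} = \frac{3}{4} + \frac{7 \cdot \frac{1}{6}}{4} = \frac{3}{4} + \frac{1}{4} \cdot \frac{7}{6} = \frac{3}{4} + \frac{7}{24} = \frac{25}{24}$)
$y{\left(Y \right)} = 5 + Y + \frac{12}{24 - 24 Y}$ ($y{\left(Y \right)} = \frac{12}{24 - 24 Y} + \frac{\left(Y + 5\right) Y}{Y} = \frac{12}{24 - 24 Y} + \frac{\left(5 + Y\right) Y}{Y} = \frac{12}{24 - 24 Y} + \frac{Y \left(5 + Y\right)}{Y} = \frac{12}{24 - 24 Y} + \left(5 + Y\right) = 5 + Y + \frac{12}{24 - 24 Y}$)
$\left(-4\right)^{2} y{\left(T{\left(-3 \right)} \right)} = \left(-4\right)^{2} \frac{- \frac{1}{2} + \left(-1 + \frac{25}{24}\right) \left(5 + \frac{25}{24}\right)}{-1 + \frac{25}{24}} = 16 \frac{1}{\frac{1}{24}} \left(- \frac{1}{2} + \frac{1}{24} \cdot \frac{145}{24}\right) = 16 \cdot 24 \left(- \frac{1}{2} + \frac{145}{576}\right) = 16 \cdot 24 \left(- \frac{143}{576}\right) = 16 \left(- \frac{143}{24}\right) = - \frac{286}{3}$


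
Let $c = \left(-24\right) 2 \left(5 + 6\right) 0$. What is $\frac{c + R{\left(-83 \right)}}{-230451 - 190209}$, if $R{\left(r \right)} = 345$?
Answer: $- \frac{23}{28044} \approx -0.00082014$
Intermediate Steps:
$c = 0$ ($c = - 48 \cdot 11 \cdot 0 = \left(-48\right) 0 = 0$)
$\frac{c + R{\left(-83 \right)}}{-230451 - 190209} = \frac{0 + 345}{-230451 - 190209} = \frac{345}{-420660} = 345 \left(- \frac{1}{420660}\right) = - \frac{23}{28044}$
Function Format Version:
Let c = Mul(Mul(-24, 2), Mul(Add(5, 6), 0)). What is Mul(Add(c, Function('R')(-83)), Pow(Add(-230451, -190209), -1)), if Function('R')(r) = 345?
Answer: Rational(-23, 28044) ≈ -0.00082014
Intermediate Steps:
c = 0 (c = Mul(-48, Mul(11, 0)) = Mul(-48, 0) = 0)
Mul(Add(c, Function('R')(-83)), Pow(Add(-230451, -190209), -1)) = Mul(Add(0, 345), Pow(Add(-230451, -190209), -1)) = Mul(345, Pow(-420660, -1)) = Mul(345, Rational(-1, 420660)) = Rational(-23, 28044)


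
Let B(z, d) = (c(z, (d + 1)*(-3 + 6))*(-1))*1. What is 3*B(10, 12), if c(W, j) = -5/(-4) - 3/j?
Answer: -183/52 ≈ -3.5192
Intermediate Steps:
c(W, j) = 5/4 - 3/j (c(W, j) = -5*(-1/4) - 3/j = 5/4 - 3/j)
B(z, d) = -5/4 + 3/(3 + 3*d) (B(z, d) = ((5/4 - 3*1/((-3 + 6)*(d + 1)))*(-1))*1 = ((5/4 - 3*1/(3*(1 + d)))*(-1))*1 = ((5/4 - 3/(3 + 3*d))*(-1))*1 = (-5/4 + 3/(3 + 3*d))*1 = -5/4 + 3/(3 + 3*d))
3*B(10, 12) = 3*((-1 - 5*12)/(4*(1 + 12))) = 3*((1/4)*(-1 - 60)/13) = 3*((1/4)*(1/13)*(-61)) = 3*(-61/52) = -183/52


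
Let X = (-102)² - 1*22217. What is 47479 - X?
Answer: 59292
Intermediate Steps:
X = -11813 (X = 10404 - 22217 = -11813)
47479 - X = 47479 - 1*(-11813) = 47479 + 11813 = 59292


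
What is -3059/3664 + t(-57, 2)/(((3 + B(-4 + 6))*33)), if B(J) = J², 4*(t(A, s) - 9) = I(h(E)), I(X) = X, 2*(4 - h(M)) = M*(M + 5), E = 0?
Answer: -669989/846384 ≈ -0.79159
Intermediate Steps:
h(M) = 4 - M*(5 + M)/2 (h(M) = 4 - M*(M + 5)/2 = 4 - M*(5 + M)/2)
t(A, s) = 10 (t(A, s) = 9 + (4 - 5/2*0 - ½*0²)/4 = 9 + (4 + 0 - ½*0)/4 = 9 + (4 + 0 + 0)/4 = 9 + (¼)*4 = 9 + 1 = 10)
-3059/3664 + t(-57, 2)/(((3 + B(-4 + 6))*33)) = -3059/3664 + 10/(((3 + (-4 + 6)²)*33)) = -3059*1/3664 + 10/(((3 + 2²)*33)) = -3059/3664 + 10/(((3 + 4)*33)) = -3059/3664 + 10/((7*33)) = -3059/3664 + 10/231 = -669989/846384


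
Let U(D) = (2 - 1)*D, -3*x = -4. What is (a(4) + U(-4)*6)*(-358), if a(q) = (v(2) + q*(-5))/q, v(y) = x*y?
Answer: 30430/3 ≈ 10143.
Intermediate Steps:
x = 4/3 (x = -1/3*(-4) = 4/3 ≈ 1.3333)
v(y) = 4*y/3
a(q) = (8/3 - 5*q)/q (a(q) = ((4/3)*2 + q*(-5))/q = (8/3 - 5*q)/q)
U(D) = D (U(D) = 1*D = D)
(a(4) + U(-4)*6)*(-358) = ((-5 + (8/3)/4) - 4*6)*(-358) = ((-5 + (8/3)*(1/4)) - 24)*(-358) = ((-5 + 2/3) - 24)*(-358) = (-13/3 - 24)*(-358) = -85/3*(-358) = 30430/3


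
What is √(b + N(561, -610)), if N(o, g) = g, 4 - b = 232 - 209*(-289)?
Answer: I*√61239 ≈ 247.47*I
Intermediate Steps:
b = -60629 (b = 4 - (232 - 209*(-289)) = 4 - (232 + 60401) = 4 - 1*60633 = 4 - 60633 = -60629)
√(b + N(561, -610)) = √(-60629 - 610) = √(-61239) = I*√61239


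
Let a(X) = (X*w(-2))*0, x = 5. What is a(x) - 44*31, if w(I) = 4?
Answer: -1364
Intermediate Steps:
a(X) = 0 (a(X) = (X*4)*0 = (4*X)*0 = 0)
a(x) - 44*31 = 0 - 44*31 = 0 - 1364 = -1364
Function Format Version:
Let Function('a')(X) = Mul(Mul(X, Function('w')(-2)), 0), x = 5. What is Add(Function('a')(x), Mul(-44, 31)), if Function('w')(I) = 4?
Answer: -1364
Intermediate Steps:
Function('a')(X) = 0 (Function('a')(X) = Mul(Mul(X, 4), 0) = Mul(Mul(4, X), 0) = 0)
Add(Function('a')(x), Mul(-44, 31)) = Add(0, Mul(-44, 31)) = Add(0, -1364) = -1364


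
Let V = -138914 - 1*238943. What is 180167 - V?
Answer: 558024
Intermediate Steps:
V = -377857 (V = -138914 - 238943 = -377857)
180167 - V = 180167 - 1*(-377857) = 180167 + 377857 = 558024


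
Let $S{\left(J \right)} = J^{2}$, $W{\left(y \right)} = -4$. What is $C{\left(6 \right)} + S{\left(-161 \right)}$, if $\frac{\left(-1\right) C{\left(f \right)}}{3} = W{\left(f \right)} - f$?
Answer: $25951$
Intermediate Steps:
$C{\left(f \right)} = 12 + 3 f$ ($C{\left(f \right)} = - 3 \left(-4 - f\right) = 12 + 3 f$)
$C{\left(6 \right)} + S{\left(-161 \right)} = \left(12 + 3 \cdot 6\right) + \left(-161\right)^{2} = \left(12 + 18\right) + 25921 = 30 + 25921 = 25951$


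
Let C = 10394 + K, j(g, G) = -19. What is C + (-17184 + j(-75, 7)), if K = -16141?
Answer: -22950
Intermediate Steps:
C = -5747 (C = 10394 - 16141 = -5747)
C + (-17184 + j(-75, 7)) = -5747 + (-17184 - 19) = -5747 - 17203 = -22950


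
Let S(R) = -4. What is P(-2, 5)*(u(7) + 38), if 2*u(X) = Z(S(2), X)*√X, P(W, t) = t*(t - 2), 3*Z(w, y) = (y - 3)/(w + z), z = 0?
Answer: 570 - 5*√7/2 ≈ 563.39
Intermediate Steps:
Z(w, y) = (-3 + y)/(3*w) (Z(w, y) = ((y - 3)/(w + 0))/3 = ((-3 + y)/w)/3 = (-3 + y)/(3*w))
P(W, t) = t*(-2 + t)
u(X) = √X*(¼ - X/12)/2 (u(X) = (((⅓)*(-3 + X)/(-4))*√X)/2 = (((⅓)*(-¼)*(-3 + X))*√X)/2 = ((¼ - X/12)*√X)/2 = (√X*(¼ - X/12))/2 = √X*(¼ - X/12)/2)
P(-2, 5)*(u(7) + 38) = (5*(-2 + 5))*(√7*(3 - 1*7)/24 + 38) = (5*3)*(√7*(3 - 7)/24 + 38) = 15*((1/24)*√7*(-4) + 38) = 15*(-√7/6 + 38) = 15*(38 - √7/6) = 570 - 5*√7/2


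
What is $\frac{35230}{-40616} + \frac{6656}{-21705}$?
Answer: $- \frac{517503623}{440785140} \approx -1.174$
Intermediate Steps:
$\frac{35230}{-40616} + \frac{6656}{-21705} = 35230 \left(- \frac{1}{40616}\right) + 6656 \left(- \frac{1}{21705}\right) = - \frac{17615}{20308} - \frac{6656}{21705} = - \frac{517503623}{440785140}$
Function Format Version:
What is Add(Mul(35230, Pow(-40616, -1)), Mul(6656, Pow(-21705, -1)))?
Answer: Rational(-517503623, 440785140) ≈ -1.1740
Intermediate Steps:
Add(Mul(35230, Pow(-40616, -1)), Mul(6656, Pow(-21705, -1))) = Add(Mul(35230, Rational(-1, 40616)), Mul(6656, Rational(-1, 21705))) = Add(Rational(-17615, 20308), Rational(-6656, 21705)) = Rational(-517503623, 440785140)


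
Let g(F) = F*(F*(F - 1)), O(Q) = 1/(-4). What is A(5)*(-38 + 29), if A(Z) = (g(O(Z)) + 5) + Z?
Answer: -5715/64 ≈ -89.297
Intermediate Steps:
O(Q) = -¼
g(F) = F²*(-1 + F) (g(F) = F*(F*(-1 + F)) = F²*(-1 + F))
A(Z) = 315/64 + Z (A(Z) = ((-¼)²*(-1 - ¼) + 5) + Z = ((1/16)*(-5/4) + 5) + Z = (-5/64 + 5) + Z = 315/64 + Z)
A(5)*(-38 + 29) = (315/64 + 5)*(-38 + 29) = (635/64)*(-9) = -5715/64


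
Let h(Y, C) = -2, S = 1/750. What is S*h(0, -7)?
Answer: -1/375 ≈ -0.0026667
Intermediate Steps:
S = 1/750 ≈ 0.0013333
S*h(0, -7) = (1/750)*(-2) = -1/375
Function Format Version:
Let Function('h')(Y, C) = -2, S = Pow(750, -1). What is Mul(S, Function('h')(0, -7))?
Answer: Rational(-1, 375) ≈ -0.0026667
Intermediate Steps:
S = Rational(1, 750) ≈ 0.0013333
Mul(S, Function('h')(0, -7)) = Mul(Rational(1, 750), -2) = Rational(-1, 375)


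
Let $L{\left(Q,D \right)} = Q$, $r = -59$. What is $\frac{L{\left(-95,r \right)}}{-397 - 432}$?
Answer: $\frac{95}{829} \approx 0.1146$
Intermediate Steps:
$\frac{L{\left(-95,r \right)}}{-397 - 432} = - \frac{95}{-397 - 432} = - \frac{95}{-829} = \left(-95\right) \left(- \frac{1}{829}\right) = \frac{95}{829}$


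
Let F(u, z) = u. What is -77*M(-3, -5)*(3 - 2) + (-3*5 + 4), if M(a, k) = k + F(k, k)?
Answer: 759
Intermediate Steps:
M(a, k) = 2*k (M(a, k) = k + k = 2*k)
-77*M(-3, -5)*(3 - 2) + (-3*5 + 4) = -77*2*(-5)*(3 - 2) + (-3*5 + 4) = -(-770) + (-15 + 4) = -77*(-10) - 11 = 770 - 11 = 759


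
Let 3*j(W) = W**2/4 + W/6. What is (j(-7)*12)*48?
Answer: 2128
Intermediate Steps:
j(W) = W**2/12 + W/18 (j(W) = (W**2/4 + W/6)/3 = W**2/12 + W/18)
(j(-7)*12)*48 = (((1/36)*(-7)*(2 + 3*(-7)))*12)*48 = (((1/36)*(-7)*(2 - 21))*12)*48 = (((1/36)*(-7)*(-19))*12)*48 = ((133/36)*12)*48 = (133/3)*48 = 2128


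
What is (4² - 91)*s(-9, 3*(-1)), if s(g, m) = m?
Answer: 225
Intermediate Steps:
(4² - 91)*s(-9, 3*(-1)) = (4² - 91)*(3*(-1)) = (16 - 91)*(-3) = -75*(-3) = 225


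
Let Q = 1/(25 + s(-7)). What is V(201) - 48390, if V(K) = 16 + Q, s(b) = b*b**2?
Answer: -15382933/318 ≈ -48374.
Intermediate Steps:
s(b) = b**3
Q = -1/318 (Q = 1/(25 + (-7)**3) = 1/(25 - 343) = 1/(-318) = -1/318 ≈ -0.0031447)
V(K) = 5087/318 (V(K) = 16 - 1/318 = 5087/318)
V(201) - 48390 = 5087/318 - 48390 = -15382933/318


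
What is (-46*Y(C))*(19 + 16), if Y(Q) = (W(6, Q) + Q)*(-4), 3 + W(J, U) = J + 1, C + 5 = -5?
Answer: -38640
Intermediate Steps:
C = -10 (C = -5 - 5 = -10)
W(J, U) = -2 + J (W(J, U) = -3 + (J + 1) = -3 + (1 + J) = -2 + J)
Y(Q) = -16 - 4*Q (Y(Q) = ((-2 + 6) + Q)*(-4) = (4 + Q)*(-4) = -16 - 4*Q)
(-46*Y(C))*(19 + 16) = (-46*(-16 - 4*(-10)))*(19 + 16) = -46*(-16 + 40)*35 = -46*24*35 = -1104*35 = -38640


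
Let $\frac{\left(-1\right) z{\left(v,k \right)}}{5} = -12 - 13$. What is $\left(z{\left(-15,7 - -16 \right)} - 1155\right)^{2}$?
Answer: $1060900$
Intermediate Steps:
$z{\left(v,k \right)} = 125$ ($z{\left(v,k \right)} = - 5 \left(-12 - 13\right) = \left(-5\right) \left(-25\right) = 125$)
$\left(z{\left(-15,7 - -16 \right)} - 1155\right)^{2} = \left(125 - 1155\right)^{2} = \left(-1030\right)^{2} = 1060900$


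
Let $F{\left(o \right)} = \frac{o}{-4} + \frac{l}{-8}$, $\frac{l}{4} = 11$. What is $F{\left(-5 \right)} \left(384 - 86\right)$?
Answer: $- \frac{2533}{2} \approx -1266.5$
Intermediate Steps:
$l = 44$ ($l = 4 \cdot 11 = 44$)
$F{\left(o \right)} = - \frac{11}{2} - \frac{o}{4}$ ($F{\left(o \right)} = \frac{o}{-4} + \frac{44}{-8} = o \left(- \frac{1}{4}\right) + 44 \left(- \frac{1}{8}\right) = - \frac{o}{4} - \frac{11}{2} = - \frac{11}{2} - \frac{o}{4}$)
$F{\left(-5 \right)} \left(384 - 86\right) = \left(- \frac{11}{2} - - \frac{5}{4}\right) \left(384 - 86\right) = \left(- \frac{11}{2} + \frac{5}{4}\right) 298 = \left(- \frac{17}{4}\right) 298 = - \frac{2533}{2}$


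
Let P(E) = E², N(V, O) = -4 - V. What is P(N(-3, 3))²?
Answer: 1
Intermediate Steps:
P(N(-3, 3))² = ((-4 - 1*(-3))²)² = ((-4 + 3)²)² = ((-1)²)² = 1² = 1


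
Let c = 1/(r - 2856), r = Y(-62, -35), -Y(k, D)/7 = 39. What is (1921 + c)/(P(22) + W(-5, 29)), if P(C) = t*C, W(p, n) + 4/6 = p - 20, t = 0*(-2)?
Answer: -6010808/80311 ≈ -74.844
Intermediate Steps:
Y(k, D) = -273 (Y(k, D) = -7*39 = -273)
r = -273
t = 0
W(p, n) = -62/3 + p (W(p, n) = -⅔ + (p - 20) = -⅔ + (-20 + p) = -62/3 + p)
P(C) = 0 (P(C) = 0*C = 0)
c = -1/3129 (c = 1/(-273 - 2856) = 1/(-3129) = -1/3129 ≈ -0.00031959)
(1921 + c)/(P(22) + W(-5, 29)) = (1921 - 1/3129)/(0 + (-62/3 - 5)) = 6010808/(3129*(0 - 77/3)) = 6010808/(3129*(-77/3)) = (6010808/3129)*(-3/77) = -6010808/80311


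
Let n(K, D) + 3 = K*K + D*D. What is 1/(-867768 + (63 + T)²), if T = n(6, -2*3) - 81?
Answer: -1/865167 ≈ -1.1558e-6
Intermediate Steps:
n(K, D) = -3 + D² + K² (n(K, D) = -3 + (K*K + D*D) = -3 + (K² + D²) = -3 + (D² + K²) = -3 + D² + K²)
T = -12 (T = (-3 + (-2*3)² + 6²) - 81 = (-3 + (-6)² + 36) - 81 = (-3 + 36 + 36) - 81 = 69 - 81 = -12)
1/(-867768 + (63 + T)²) = 1/(-867768 + (63 - 12)²) = 1/(-867768 + 51²) = 1/(-867768 + 2601) = 1/(-865167) = -1/865167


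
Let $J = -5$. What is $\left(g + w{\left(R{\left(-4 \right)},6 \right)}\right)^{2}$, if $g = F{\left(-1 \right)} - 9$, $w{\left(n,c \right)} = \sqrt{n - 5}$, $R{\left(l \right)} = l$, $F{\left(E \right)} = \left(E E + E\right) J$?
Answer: $72 - 54 i \approx 72.0 - 54.0 i$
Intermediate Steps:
$F{\left(E \right)} = - 5 E - 5 E^{2}$ ($F{\left(E \right)} = \left(E E + E\right) \left(-5\right) = \left(E^{2} + E\right) \left(-5\right) = \left(E + E^{2}\right) \left(-5\right) = - 5 E - 5 E^{2}$)
$w{\left(n,c \right)} = \sqrt{-5 + n}$
$g = -9$ ($g = \left(-5\right) \left(-1\right) \left(1 - 1\right) - 9 = \left(-5\right) \left(-1\right) 0 - 9 = 0 - 9 = -9$)
$\left(g + w{\left(R{\left(-4 \right)},6 \right)}\right)^{2} = \left(-9 + \sqrt{-5 - 4}\right)^{2} = \left(-9 + \sqrt{-9}\right)^{2} = \left(-9 + 3 i\right)^{2}$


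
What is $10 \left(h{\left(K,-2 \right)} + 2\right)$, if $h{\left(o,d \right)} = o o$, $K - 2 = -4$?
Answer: $60$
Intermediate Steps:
$K = -2$ ($K = 2 - 4 = -2$)
$h{\left(o,d \right)} = o^{2}$
$10 \left(h{\left(K,-2 \right)} + 2\right) = 10 \left(\left(-2\right)^{2} + 2\right) = 10 \left(4 + 2\right) = 10 \cdot 6 = 60$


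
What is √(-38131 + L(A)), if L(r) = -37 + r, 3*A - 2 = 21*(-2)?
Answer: 4*I*√21477/3 ≈ 195.4*I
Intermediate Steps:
A = -40/3 (A = ⅔ + (21*(-2))/3 = ⅔ + (⅓)*(-42) = ⅔ - 14 = -40/3 ≈ -13.333)
√(-38131 + L(A)) = √(-38131 + (-37 - 40/3)) = √(-38131 - 151/3) = √(-114544/3) = 4*I*√21477/3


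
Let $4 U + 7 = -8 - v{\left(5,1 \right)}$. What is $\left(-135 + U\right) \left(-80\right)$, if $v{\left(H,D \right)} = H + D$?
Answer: $11220$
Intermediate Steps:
$v{\left(H,D \right)} = D + H$
$U = - \frac{21}{4}$ ($U = - \frac{7}{4} + \frac{-8 - \left(1 + 5\right)}{4} = - \frac{7}{4} + \frac{-8 - 6}{4} = - \frac{7}{4} + \frac{1}{4} \left(-14\right) = - \frac{7}{4} - \frac{7}{2} = - \frac{21}{4} \approx -5.25$)
$\left(-135 + U\right) \left(-80\right) = \left(-135 - \frac{21}{4}\right) \left(-80\right) = \left(- \frac{561}{4}\right) \left(-80\right) = 11220$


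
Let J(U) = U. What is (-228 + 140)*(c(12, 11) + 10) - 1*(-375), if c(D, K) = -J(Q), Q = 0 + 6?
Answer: 23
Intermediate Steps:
Q = 6
c(D, K) = -6 (c(D, K) = -1*6 = -6)
(-228 + 140)*(c(12, 11) + 10) - 1*(-375) = (-228 + 140)*(-6 + 10) - 1*(-375) = -88*4 + 375 = -352 + 375 = 23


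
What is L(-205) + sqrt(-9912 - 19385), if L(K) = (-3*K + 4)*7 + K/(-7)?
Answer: 30536/7 + I*sqrt(29297) ≈ 4362.3 + 171.16*I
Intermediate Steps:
L(K) = 28 - 148*K/7 (L(K) = (4 - 3*K)*7 + K*(-1/7) = (28 - 21*K) - K/7 = 28 - 148*K/7)
L(-205) + sqrt(-9912 - 19385) = (28 - 148/7*(-205)) + sqrt(-9912 - 19385) = (28 + 30340/7) + sqrt(-29297) = 30536/7 + I*sqrt(29297)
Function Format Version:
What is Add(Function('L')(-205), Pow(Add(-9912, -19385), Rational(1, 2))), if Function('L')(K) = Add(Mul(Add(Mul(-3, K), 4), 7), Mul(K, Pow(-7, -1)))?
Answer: Add(Rational(30536, 7), Mul(I, Pow(29297, Rational(1, 2)))) ≈ Add(4362.3, Mul(171.16, I))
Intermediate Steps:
Function('L')(K) = Add(28, Mul(Rational(-148, 7), K)) (Function('L')(K) = Add(Mul(Add(4, Mul(-3, K)), 7), Mul(K, Rational(-1, 7))) = Add(Add(28, Mul(-21, K)), Mul(Rational(-1, 7), K)) = Add(28, Mul(Rational(-148, 7), K)))
Add(Function('L')(-205), Pow(Add(-9912, -19385), Rational(1, 2))) = Add(Add(28, Mul(Rational(-148, 7), -205)), Pow(Add(-9912, -19385), Rational(1, 2))) = Add(Add(28, Rational(30340, 7)), Pow(-29297, Rational(1, 2))) = Add(Rational(30536, 7), Mul(I, Pow(29297, Rational(1, 2))))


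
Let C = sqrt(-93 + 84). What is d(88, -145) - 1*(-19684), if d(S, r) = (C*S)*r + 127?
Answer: 19811 - 38280*I ≈ 19811.0 - 38280.0*I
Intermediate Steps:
C = 3*I (C = sqrt(-9) = 3*I ≈ 3.0*I)
d(S, r) = 127 + 3*I*S*r (d(S, r) = ((3*I)*S)*r + 127 = (3*I*S)*r + 127 = 3*I*S*r + 127 = 127 + 3*I*S*r)
d(88, -145) - 1*(-19684) = (127 + 3*I*88*(-145)) - 1*(-19684) = (127 - 38280*I) + 19684 = 19811 - 38280*I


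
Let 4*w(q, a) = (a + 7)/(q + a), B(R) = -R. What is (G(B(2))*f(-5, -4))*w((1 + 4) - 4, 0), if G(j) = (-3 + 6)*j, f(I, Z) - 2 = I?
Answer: 63/2 ≈ 31.500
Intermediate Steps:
f(I, Z) = 2 + I
G(j) = 3*j
w(q, a) = (7 + a)/(4*(a + q)) (w(q, a) = ((a + 7)/(q + a))/4 = ((7 + a)/(a + q))/4 = (7 + a)/(4*(a + q)))
(G(B(2))*f(-5, -4))*w((1 + 4) - 4, 0) = ((3*(-1*2))*(2 - 5))*((7 + 0)/(4*(0 + ((1 + 4) - 4)))) = ((3*(-2))*(-3))*((¼)*7/(0 + (5 - 4))) = (-6*(-3))*((¼)*7/(0 + 1)) = 18*((¼)*7/1) = 18*((¼)*1*7) = 18*(7/4) = 63/2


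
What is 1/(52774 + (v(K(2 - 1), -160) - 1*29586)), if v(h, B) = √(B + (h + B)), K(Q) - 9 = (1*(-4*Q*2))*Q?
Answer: 2108/48880333 - I*√319/537683663 ≈ 4.3126e-5 - 3.3218e-8*I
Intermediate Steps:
K(Q) = 9 - 8*Q² (K(Q) = 9 + (1*(-4*Q*2))*Q = 9 + (1*(-8*Q))*Q = 9 + (-8*Q)*Q = 9 - 8*Q²)
v(h, B) = √(h + 2*B) (v(h, B) = √(B + (B + h)) = √(h + 2*B))
1/(52774 + (v(K(2 - 1), -160) - 1*29586)) = 1/(52774 + (√((9 - 8*(2 - 1)²) + 2*(-160)) - 1*29586)) = 1/(52774 + (√((9 - 8*1²) - 320) - 29586)) = 1/(52774 + (√((9 - 8*1) - 320) - 29586)) = 1/(52774 + (√((9 - 8) - 320) - 29586)) = 1/(52774 + (√(1 - 320) - 29586)) = 1/(52774 + (√(-319) - 29586)) = 1/(52774 + (I*√319 - 29586)) = 1/(52774 + (-29586 + I*√319)) = 1/(23188 + I*√319)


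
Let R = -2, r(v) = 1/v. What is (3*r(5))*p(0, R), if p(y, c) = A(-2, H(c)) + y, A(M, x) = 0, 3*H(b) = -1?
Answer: 0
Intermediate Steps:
H(b) = -⅓ (H(b) = (⅓)*(-1) = -⅓)
p(y, c) = y (p(y, c) = 0 + y = y)
(3*r(5))*p(0, R) = (3/5)*0 = (3*(⅕))*0 = (⅗)*0 = 0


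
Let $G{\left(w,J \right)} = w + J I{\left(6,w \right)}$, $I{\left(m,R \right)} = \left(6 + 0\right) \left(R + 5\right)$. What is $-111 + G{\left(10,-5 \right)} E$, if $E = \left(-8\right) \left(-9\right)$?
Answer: $-31791$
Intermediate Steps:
$I{\left(m,R \right)} = 30 + 6 R$ ($I{\left(m,R \right)} = 6 \left(5 + R\right) = 30 + 6 R$)
$E = 72$
$G{\left(w,J \right)} = w + J \left(30 + 6 w\right)$
$-111 + G{\left(10,-5 \right)} E = -111 + \left(10 + 6 \left(-5\right) \left(5 + 10\right)\right) 72 = -111 + \left(10 + 6 \left(-5\right) 15\right) 72 = -111 + \left(10 - 450\right) 72 = -111 - 31680 = -31791$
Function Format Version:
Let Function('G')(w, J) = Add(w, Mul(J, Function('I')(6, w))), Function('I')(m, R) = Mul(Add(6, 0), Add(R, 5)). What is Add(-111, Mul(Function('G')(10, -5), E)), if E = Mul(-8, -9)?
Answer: -31791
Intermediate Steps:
Function('I')(m, R) = Add(30, Mul(6, R)) (Function('I')(m, R) = Mul(6, Add(5, R)) = Add(30, Mul(6, R)))
E = 72
Function('G')(w, J) = Add(w, Mul(J, Add(30, Mul(6, w))))
Add(-111, Mul(Function('G')(10, -5), E)) = Add(-111, Mul(Add(10, Mul(6, -5, Add(5, 10))), 72)) = Add(-111, Mul(Add(10, Mul(6, -5, 15)), 72)) = Add(-111, Mul(Add(10, -450), 72)) = Add(-111, Mul(-440, 72)) = Add(-111, -31680) = -31791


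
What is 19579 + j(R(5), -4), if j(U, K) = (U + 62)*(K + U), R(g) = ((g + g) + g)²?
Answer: 83006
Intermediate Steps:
R(g) = 9*g² (R(g) = (2*g + g)² = (3*g)² = 9*g²)
j(U, K) = (62 + U)*(K + U)
19579 + j(R(5), -4) = 19579 + ((9*5²)² + 62*(-4) + 62*(9*5²) - 36*5²) = 19579 + ((9*25)² - 248 + 62*(9*25) - 36*25) = 19579 + (225² - 248 + 62*225 - 4*225) = 19579 + (50625 - 248 + 13950 - 900) = 19579 + 63427 = 83006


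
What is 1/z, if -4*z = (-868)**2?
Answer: -1/188356 ≈ -5.3091e-6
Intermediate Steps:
z = -188356 (z = -1/4*(-868)**2 = -1/4*753424 = -188356)
1/z = 1/(-188356) = -1/188356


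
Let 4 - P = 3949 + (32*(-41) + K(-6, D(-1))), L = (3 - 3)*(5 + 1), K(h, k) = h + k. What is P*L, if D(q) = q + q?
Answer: 0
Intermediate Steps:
D(q) = 2*q
L = 0 (L = 0*6 = 0)
P = -2625 (P = 4 - (3949 + (32*(-41) + (-6 + 2*(-1)))) = 4 - (3949 + (-1312 + (-6 - 2))) = 4 - (3949 + (-1312 - 8)) = 4 - (3949 - 1320) = 4 - 1*2629 = 4 - 2629 = -2625)
P*L = -2625*0 = 0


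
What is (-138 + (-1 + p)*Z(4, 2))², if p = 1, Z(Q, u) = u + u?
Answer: 19044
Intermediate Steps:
Z(Q, u) = 2*u
(-138 + (-1 + p)*Z(4, 2))² = (-138 + (-1 + 1)*(2*2))² = (-138 + 0*4)² = (-138 + 0)² = (-138)² = 19044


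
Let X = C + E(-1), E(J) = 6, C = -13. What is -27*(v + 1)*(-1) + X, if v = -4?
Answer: -88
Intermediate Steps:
X = -7 (X = -13 + 6 = -7)
-27*(v + 1)*(-1) + X = -27*(-4 + 1)*(-1) - 7 = -(-81)*(-1) - 7 = -27*3 - 7 = -81 - 7 = -88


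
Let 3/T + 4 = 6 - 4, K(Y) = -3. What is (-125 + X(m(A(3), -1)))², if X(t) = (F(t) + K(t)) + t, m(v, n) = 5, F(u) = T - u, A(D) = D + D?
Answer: 67081/4 ≈ 16770.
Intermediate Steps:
T = -3/2 (T = 3/(-4 + (6 - 4)) = 3/(-4 + 2) = 3/(-2) = 3*(-½) = -3/2 ≈ -1.5000)
A(D) = 2*D
F(u) = -3/2 - u
X(t) = -9/2 (X(t) = ((-3/2 - t) - 3) + t = (-9/2 - t) + t = -9/2)
(-125 + X(m(A(3), -1)))² = (-125 - 9/2)² = (-259/2)² = 67081/4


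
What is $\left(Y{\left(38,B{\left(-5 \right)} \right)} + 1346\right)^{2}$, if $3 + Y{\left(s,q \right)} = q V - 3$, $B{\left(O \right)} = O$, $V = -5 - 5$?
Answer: $1932100$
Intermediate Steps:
$V = -10$ ($V = -5 - 5 = -10$)
$Y{\left(s,q \right)} = -6 - 10 q$ ($Y{\left(s,q \right)} = -3 + \left(q \left(-10\right) - 3\right) = -3 - \left(3 + 10 q\right) = -6 - 10 q$)
$\left(Y{\left(38,B{\left(-5 \right)} \right)} + 1346\right)^{2} = \left(\left(-6 - -50\right) + 1346\right)^{2} = \left(\left(-6 + 50\right) + 1346\right)^{2} = \left(44 + 1346\right)^{2} = 1390^{2} = 1932100$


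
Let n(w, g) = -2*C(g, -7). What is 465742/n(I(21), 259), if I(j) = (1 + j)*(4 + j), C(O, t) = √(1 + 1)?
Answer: -232871*√2/2 ≈ -1.6466e+5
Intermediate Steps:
C(O, t) = √2
n(w, g) = -2*√2
465742/n(I(21), 259) = 465742/((-2*√2)) = 465742*(-√2/4) = -232871*√2/2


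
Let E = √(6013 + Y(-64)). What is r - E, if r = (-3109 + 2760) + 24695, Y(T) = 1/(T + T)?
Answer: 24346 - √1539326/16 ≈ 24268.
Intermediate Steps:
Y(T) = 1/(2*T)
E = √1539326/16 (E = √(6013 + (½)/(-64)) = √(6013 + (½)*(-1/64)) = √(6013 - 1/128) = √(769663/128) = √1539326/16 ≈ 77.543)
r = 24346 (r = -349 + 24695 = 24346)
r - E = 24346 - √1539326/16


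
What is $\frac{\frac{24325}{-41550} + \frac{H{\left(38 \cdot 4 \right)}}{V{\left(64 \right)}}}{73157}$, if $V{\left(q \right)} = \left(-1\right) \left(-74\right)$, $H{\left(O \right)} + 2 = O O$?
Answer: $\frac{19161761}{4498716558} \approx 0.0042594$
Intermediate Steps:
$H{\left(O \right)} = -2 + O^{2}$ ($H{\left(O \right)} = -2 + O O = -2 + O^{2}$)
$V{\left(q \right)} = 74$
$\frac{\frac{24325}{-41550} + \frac{H{\left(38 \cdot 4 \right)}}{V{\left(64 \right)}}}{73157} = \frac{\frac{24325}{-41550} + \frac{-2 + \left(38 \cdot 4\right)^{2}}{74}}{73157} = \left(24325 \left(- \frac{1}{41550}\right) + \left(-2 + 152^{2}\right) \frac{1}{74}\right) \frac{1}{73157} = \left(- \frac{973}{1662} + \left(-2 + 23104\right) \frac{1}{74}\right) \frac{1}{73157} = \left(- \frac{973}{1662} + 23102 \cdot \frac{1}{74}\right) \frac{1}{73157} = \left(- \frac{973}{1662} + \frac{11551}{37}\right) \frac{1}{73157} = \frac{19161761}{61494} \cdot \frac{1}{73157} = \frac{19161761}{4498716558}$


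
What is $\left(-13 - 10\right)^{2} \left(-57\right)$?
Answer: $-30153$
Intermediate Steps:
$\left(-13 - 10\right)^{2} \left(-57\right) = \left(-23\right)^{2} \left(-57\right) = 529 \left(-57\right) = -30153$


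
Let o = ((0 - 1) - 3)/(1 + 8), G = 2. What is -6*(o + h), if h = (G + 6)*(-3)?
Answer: 440/3 ≈ 146.67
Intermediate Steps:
o = -4/9 (o = (-1 - 3)/9 = -4*⅑ = -4/9 ≈ -0.44444)
h = -24 (h = (2 + 6)*(-3) = 8*(-3) = -24)
-6*(o + h) = -6*(-4/9 - 24) = -6*(-220/9) = 440/3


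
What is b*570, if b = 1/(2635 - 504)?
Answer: 570/2131 ≈ 0.26748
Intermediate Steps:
b = 1/2131 ≈ 0.00046926
b*570 = (1/2131)*570 = 570/2131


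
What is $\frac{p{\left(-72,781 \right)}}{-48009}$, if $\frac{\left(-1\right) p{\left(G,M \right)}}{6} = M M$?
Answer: $\frac{1219922}{16003} \approx 76.231$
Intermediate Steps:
$p{\left(G,M \right)} = - 6 M^{2}$ ($p{\left(G,M \right)} = - 6 M M = - 6 M^{2}$)
$\frac{p{\left(-72,781 \right)}}{-48009} = \frac{\left(-6\right) 781^{2}}{-48009} = \left(-6\right) 609961 \left(- \frac{1}{48009}\right) = \left(-3659766\right) \left(- \frac{1}{48009}\right) = \frac{1219922}{16003}$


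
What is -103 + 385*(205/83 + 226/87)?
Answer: 13344542/7221 ≈ 1848.0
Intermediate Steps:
-103 + 385*(205/83 + 226/87) = -103 + 385*(36593/7221) = -103 + 14088305/7221 = 13344542/7221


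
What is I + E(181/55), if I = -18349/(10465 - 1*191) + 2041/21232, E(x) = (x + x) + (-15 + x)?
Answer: -3717668843/545343920 ≈ -6.8171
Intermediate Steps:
E(x) = -15 + 3*x (E(x) = 2*x + (-15 + x) = -15 + 3*x)
I = -184308367/109068784 (I = -18349/(10465 - 191) + 2041*(1/21232) = -18349/10274 + 2041/21232 = -184308367/109068784 ≈ -1.6898)
I + E(181/55) = -184308367/109068784 + (-15 + 3*(181/55)) = -184308367/109068784 + (-15 + 543/55) = -184308367/109068784 - 282/55 = -3717668843/545343920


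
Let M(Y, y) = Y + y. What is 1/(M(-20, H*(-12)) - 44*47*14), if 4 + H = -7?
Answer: -1/28840 ≈ -3.4674e-5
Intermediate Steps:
H = -11 (H = -4 - 7 = -11)
1/(M(-20, H*(-12)) - 44*47*14) = 1/((-20 - 11*(-12)) - 44*47*14) = 1/((-20 + 132) - 2068*14) = 1/(112 - 28952) = 1/(-28840) = -1/28840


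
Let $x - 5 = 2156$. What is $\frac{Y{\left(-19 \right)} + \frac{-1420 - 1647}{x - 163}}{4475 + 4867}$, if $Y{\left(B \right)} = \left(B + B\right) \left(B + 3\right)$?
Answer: $\frac{1211717}{18665316} \approx 0.064918$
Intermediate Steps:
$x = 2161$ ($x = 5 + 2156 = 2161$)
$Y{\left(B \right)} = 2 B \left(3 + B\right)$
$\frac{Y{\left(-19 \right)} + \frac{-1420 - 1647}{x - 163}}{4475 + 4867} = \frac{2 \left(-19\right) \left(3 - 19\right) + \frac{-1420 - 1647}{2161 - 163}}{4475 + 4867} = \frac{2 \left(-19\right) \left(-16\right) - \frac{3067}{1998}}{9342} = \left(608 - \frac{3067}{1998}\right) \frac{1}{9342} = \frac{1211717}{1998} \cdot \frac{1}{9342} = \frac{1211717}{18665316}$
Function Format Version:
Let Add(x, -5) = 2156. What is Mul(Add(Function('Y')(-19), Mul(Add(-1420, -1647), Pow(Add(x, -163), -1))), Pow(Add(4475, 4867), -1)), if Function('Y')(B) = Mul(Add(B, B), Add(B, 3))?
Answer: Rational(1211717, 18665316) ≈ 0.064918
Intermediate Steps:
x = 2161 (x = Add(5, 2156) = 2161)
Function('Y')(B) = Mul(2, B, Add(3, B)) (Function('Y')(B) = Mul(Mul(2, B), Add(3, B)) = Mul(2, B, Add(3, B)))
Mul(Add(Function('Y')(-19), Mul(Add(-1420, -1647), Pow(Add(x, -163), -1))), Pow(Add(4475, 4867), -1)) = Mul(Add(Mul(2, -19, Add(3, -19)), Mul(Add(-1420, -1647), Pow(Add(2161, -163), -1))), Pow(Add(4475, 4867), -1)) = Mul(Add(Mul(2, -19, -16), Mul(-3067, Pow(1998, -1))), Pow(9342, -1)) = Mul(Add(608, Mul(-3067, Rational(1, 1998))), Rational(1, 9342)) = Mul(Add(608, Rational(-3067, 1998)), Rational(1, 9342)) = Mul(Rational(1211717, 1998), Rational(1, 9342)) = Rational(1211717, 18665316)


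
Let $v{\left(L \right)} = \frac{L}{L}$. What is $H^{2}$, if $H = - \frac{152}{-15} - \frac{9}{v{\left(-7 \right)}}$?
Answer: $\frac{289}{225} \approx 1.2844$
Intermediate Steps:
$v{\left(L \right)} = 1$
$H = \frac{17}{15}$ ($H = - \frac{152}{-15} - \frac{9}{1} = \left(-152\right) \left(- \frac{1}{15}\right) - 9 = \frac{152}{15} - 9 = \frac{17}{15} \approx 1.1333$)
$H^{2} = \left(\frac{17}{15}\right)^{2} = \frac{289}{225}$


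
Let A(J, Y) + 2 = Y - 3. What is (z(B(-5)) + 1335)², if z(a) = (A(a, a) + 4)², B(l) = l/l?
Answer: 1782225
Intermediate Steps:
A(J, Y) = -5 + Y (A(J, Y) = -2 + (Y - 3) = -2 + (-3 + Y) = -5 + Y)
B(l) = 1
z(a) = (-1 + a)² (z(a) = ((-5 + a) + 4)² = (-1 + a)²)
(z(B(-5)) + 1335)² = ((-1 + 1)² + 1335)² = (0² + 1335)² = (0 + 1335)² = 1335² = 1782225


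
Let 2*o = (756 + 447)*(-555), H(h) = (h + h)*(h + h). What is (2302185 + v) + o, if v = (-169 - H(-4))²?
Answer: 4045283/2 ≈ 2.0226e+6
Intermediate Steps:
H(h) = 4*h² (H(h) = (2*h)*(2*h) = 4*h²)
o = -667665/2 (o = ((756 + 447)*(-555))/2 = (1203*(-555))/2 = (½)*(-667665) = -667665/2 ≈ -3.3383e+5)
v = 54289 (v = (-169 - 4*(-4)²)² = (-169 - 4*16)² = (-169 - 1*64)² = (-169 - 64)² = (-233)² = 54289)
(2302185 + v) + o = (2302185 + 54289) - 667665/2 = 2356474 - 667665/2 = 4045283/2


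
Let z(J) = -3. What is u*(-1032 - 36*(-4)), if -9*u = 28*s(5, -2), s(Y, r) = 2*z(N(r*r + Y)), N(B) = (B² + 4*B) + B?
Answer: -16576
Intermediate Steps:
N(B) = B² + 5*B
s(Y, r) = -6 (s(Y, r) = 2*(-3) = -6)
u = 56/3 (u = -28*(-6)/9 = -⅑*(-168) = 56/3 ≈ 18.667)
u*(-1032 - 36*(-4)) = 56*(-1032 - 36*(-4))/3 = 56*(-1032 + 144)/3 = (56/3)*(-888) = -16576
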